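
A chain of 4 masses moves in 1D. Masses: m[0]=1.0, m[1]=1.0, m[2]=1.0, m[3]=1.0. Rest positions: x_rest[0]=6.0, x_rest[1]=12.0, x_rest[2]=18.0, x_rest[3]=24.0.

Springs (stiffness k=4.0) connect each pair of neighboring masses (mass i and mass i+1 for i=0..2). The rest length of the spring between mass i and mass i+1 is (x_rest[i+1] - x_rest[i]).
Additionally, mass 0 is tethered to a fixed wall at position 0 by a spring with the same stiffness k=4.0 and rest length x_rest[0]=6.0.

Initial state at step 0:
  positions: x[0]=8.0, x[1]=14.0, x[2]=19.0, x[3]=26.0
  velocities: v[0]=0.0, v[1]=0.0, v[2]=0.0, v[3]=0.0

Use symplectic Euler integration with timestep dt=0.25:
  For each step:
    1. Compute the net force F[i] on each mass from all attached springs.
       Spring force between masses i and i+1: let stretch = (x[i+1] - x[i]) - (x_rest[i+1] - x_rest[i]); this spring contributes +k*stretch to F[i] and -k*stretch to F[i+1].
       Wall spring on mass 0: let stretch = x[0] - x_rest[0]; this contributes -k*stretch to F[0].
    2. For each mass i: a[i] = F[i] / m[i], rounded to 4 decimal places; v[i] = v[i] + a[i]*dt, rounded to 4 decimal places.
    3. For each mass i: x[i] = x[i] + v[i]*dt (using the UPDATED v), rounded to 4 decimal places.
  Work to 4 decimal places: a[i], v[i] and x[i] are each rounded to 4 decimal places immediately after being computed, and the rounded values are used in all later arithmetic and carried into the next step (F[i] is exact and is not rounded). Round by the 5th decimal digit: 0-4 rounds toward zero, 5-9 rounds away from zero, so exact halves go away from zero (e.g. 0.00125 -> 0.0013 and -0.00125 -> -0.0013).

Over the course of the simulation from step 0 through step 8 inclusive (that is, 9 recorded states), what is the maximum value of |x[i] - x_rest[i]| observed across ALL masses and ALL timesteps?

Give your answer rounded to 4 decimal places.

Answer: 2.3906

Derivation:
Step 0: x=[8.0000 14.0000 19.0000 26.0000] v=[0.0000 0.0000 0.0000 0.0000]
Step 1: x=[7.5000 13.7500 19.5000 25.7500] v=[-2.0000 -1.0000 2.0000 -1.0000]
Step 2: x=[6.6875 13.3750 20.1250 25.4375] v=[-3.2500 -1.5000 2.5000 -1.2500]
Step 3: x=[5.8750 13.0156 20.3906 25.2969] v=[-3.2500 -1.4375 1.0625 -0.5625]
Step 4: x=[5.3789 12.7148 20.0391 25.4297] v=[-1.9844 -1.2031 -1.4062 0.5312]
Step 5: x=[5.3721 12.4111 19.2041 25.7149] v=[-0.0274 -1.2147 -3.3399 1.1406]
Step 6: x=[5.7820 12.0459 18.2986 25.8724] v=[1.6395 -1.4607 -3.6221 0.6298]
Step 7: x=[6.3124 11.6779 17.7234 25.6364] v=[2.1214 -1.4719 -2.3010 -0.9440]
Step 8: x=[6.6060 11.4799 17.6150 24.9222] v=[1.1745 -0.7919 -0.4335 -2.8570]
Max displacement = 2.3906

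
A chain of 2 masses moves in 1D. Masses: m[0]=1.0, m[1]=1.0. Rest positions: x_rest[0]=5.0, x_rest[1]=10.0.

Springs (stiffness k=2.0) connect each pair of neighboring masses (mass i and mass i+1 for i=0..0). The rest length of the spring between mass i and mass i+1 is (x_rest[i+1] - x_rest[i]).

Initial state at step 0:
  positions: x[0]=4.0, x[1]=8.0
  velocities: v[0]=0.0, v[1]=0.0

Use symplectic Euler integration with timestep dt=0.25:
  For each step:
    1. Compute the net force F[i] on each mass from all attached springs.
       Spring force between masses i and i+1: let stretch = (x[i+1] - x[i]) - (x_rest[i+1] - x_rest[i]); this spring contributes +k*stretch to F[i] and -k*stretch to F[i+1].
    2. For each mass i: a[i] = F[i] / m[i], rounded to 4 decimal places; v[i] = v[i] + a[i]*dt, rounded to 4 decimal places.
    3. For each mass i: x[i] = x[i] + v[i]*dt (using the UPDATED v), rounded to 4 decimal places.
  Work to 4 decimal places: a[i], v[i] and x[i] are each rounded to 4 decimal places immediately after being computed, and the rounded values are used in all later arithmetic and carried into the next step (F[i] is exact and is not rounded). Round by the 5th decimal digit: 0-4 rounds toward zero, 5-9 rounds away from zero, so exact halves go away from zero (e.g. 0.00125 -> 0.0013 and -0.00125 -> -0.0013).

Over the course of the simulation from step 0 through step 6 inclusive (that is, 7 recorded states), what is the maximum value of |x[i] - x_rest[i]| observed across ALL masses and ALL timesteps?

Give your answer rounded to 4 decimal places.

Answer: 2.0110

Derivation:
Step 0: x=[4.0000 8.0000] v=[0.0000 0.0000]
Step 1: x=[3.8750 8.1250] v=[-0.5000 0.5000]
Step 2: x=[3.6563 8.3438] v=[-0.8750 0.8750]
Step 3: x=[3.3985 8.6016] v=[-1.0313 1.0313]
Step 4: x=[3.1661 8.8341] v=[-0.9298 0.9298]
Step 5: x=[3.0172 8.9831] v=[-0.5958 0.5958]
Step 6: x=[2.9890 9.0113] v=[-0.1129 0.1129]
Max displacement = 2.0110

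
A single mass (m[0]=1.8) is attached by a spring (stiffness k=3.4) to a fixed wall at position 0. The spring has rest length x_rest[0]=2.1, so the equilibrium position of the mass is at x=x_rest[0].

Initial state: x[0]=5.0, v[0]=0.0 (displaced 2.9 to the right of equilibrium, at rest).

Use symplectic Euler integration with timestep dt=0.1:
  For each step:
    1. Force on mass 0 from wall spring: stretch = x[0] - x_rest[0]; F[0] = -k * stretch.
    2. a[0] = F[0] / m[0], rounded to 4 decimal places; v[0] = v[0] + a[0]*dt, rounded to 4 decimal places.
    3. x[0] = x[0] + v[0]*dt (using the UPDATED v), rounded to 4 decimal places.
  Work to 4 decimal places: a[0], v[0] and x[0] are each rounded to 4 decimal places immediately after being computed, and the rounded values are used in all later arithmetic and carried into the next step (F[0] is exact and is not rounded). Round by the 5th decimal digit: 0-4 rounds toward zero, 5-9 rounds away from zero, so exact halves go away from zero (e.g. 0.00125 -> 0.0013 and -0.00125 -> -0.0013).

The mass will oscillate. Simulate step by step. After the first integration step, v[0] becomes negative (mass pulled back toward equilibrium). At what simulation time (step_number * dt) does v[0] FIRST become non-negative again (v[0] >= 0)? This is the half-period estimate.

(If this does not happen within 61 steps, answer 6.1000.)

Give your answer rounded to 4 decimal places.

Answer: 2.3000

Derivation:
Step 0: x=[5.0000] v=[0.0000]
Step 1: x=[4.9452] v=[-0.5478]
Step 2: x=[4.8367] v=[-1.0852]
Step 3: x=[4.6765] v=[-1.6021]
Step 4: x=[4.4676] v=[-2.0888]
Step 5: x=[4.2140] v=[-2.5360]
Step 6: x=[3.9205] v=[-2.9353]
Step 7: x=[3.5926] v=[-3.2792]
Step 8: x=[3.2365] v=[-3.5611]
Step 9: x=[2.8589] v=[-3.7758]
Step 10: x=[2.4670] v=[-3.9192]
Step 11: x=[2.0682] v=[-3.9885]
Step 12: x=[1.6700] v=[-3.9825]
Step 13: x=[1.2799] v=[-3.9013]
Step 14: x=[0.9053] v=[-3.7464]
Step 15: x=[0.5532] v=[-3.5207]
Step 16: x=[0.2304] v=[-3.2285]
Step 17: x=[-0.0571] v=[-2.8754]
Step 18: x=[-0.3039] v=[-2.4680]
Step 19: x=[-0.5053] v=[-2.0139]
Step 20: x=[-0.6575] v=[-1.5218]
Step 21: x=[-0.7576] v=[-1.0009]
Step 22: x=[-0.8037] v=[-0.4611]
Step 23: x=[-0.7950] v=[0.0874]
First v>=0 after going negative at step 23, time=2.3000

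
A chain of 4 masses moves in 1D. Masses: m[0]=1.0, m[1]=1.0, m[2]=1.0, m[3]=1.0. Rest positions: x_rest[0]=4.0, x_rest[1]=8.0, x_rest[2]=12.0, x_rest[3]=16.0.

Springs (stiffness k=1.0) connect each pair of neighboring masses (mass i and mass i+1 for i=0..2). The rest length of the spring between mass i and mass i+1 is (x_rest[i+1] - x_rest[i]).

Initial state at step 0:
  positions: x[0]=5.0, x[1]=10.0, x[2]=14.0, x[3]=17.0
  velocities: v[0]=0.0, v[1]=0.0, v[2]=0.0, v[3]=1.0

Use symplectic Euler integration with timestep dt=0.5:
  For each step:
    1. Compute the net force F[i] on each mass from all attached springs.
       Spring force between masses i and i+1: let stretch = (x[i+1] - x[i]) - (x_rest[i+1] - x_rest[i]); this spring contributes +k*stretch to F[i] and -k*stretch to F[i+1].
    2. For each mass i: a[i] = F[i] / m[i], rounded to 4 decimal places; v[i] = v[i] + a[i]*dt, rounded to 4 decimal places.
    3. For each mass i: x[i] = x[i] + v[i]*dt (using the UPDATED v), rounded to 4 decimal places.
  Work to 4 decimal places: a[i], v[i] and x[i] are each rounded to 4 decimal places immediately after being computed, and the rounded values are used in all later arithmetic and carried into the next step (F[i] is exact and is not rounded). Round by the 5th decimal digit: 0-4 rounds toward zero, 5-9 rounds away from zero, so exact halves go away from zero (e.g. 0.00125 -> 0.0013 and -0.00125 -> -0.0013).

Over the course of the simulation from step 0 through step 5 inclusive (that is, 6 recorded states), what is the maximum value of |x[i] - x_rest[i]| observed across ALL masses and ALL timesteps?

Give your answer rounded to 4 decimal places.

Answer: 3.1172

Derivation:
Step 0: x=[5.0000 10.0000 14.0000 17.0000] v=[0.0000 0.0000 0.0000 1.0000]
Step 1: x=[5.2500 9.7500 13.7500 17.7500] v=[0.5000 -0.5000 -0.5000 1.5000]
Step 2: x=[5.6250 9.3750 13.5000 18.5000] v=[0.7500 -0.7500 -0.5000 1.5000]
Step 3: x=[5.9375 9.0938 13.4688 19.0000] v=[0.6250 -0.5625 -0.0625 1.0000]
Step 4: x=[6.0391 9.1173 13.7266 19.1172] v=[0.2032 0.0469 0.5156 0.2344]
Step 5: x=[5.9103 9.5236 14.1798 18.8868] v=[-0.2577 0.8125 0.9063 -0.4609]
Max displacement = 3.1172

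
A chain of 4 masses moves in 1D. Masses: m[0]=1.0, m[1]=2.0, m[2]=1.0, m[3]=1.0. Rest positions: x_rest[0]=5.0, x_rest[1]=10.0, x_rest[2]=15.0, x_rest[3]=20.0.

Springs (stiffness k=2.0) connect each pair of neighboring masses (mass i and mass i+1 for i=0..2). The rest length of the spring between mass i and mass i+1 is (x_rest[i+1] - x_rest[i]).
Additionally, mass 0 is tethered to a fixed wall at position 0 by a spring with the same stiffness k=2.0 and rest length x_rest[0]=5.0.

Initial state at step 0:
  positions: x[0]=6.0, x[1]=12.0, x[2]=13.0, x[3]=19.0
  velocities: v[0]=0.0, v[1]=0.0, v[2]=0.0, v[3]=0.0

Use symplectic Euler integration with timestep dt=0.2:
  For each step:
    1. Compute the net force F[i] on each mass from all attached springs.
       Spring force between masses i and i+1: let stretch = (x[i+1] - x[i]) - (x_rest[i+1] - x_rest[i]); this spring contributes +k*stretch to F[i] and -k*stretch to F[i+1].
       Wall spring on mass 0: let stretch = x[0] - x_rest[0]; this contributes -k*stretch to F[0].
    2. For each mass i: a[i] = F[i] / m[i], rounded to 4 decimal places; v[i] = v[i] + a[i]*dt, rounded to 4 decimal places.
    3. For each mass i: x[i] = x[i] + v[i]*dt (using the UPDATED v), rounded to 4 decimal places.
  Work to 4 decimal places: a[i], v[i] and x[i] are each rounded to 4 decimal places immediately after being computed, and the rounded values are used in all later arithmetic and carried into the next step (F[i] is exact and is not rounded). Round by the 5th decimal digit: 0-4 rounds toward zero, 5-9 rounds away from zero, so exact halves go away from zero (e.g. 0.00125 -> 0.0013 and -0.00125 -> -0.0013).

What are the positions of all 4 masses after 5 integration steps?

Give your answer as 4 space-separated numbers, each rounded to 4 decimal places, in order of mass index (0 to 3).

Step 0: x=[6.0000 12.0000 13.0000 19.0000] v=[0.0000 0.0000 0.0000 0.0000]
Step 1: x=[6.0000 11.8000 13.4000 18.9200] v=[0.0000 -1.0000 2.0000 -0.4000]
Step 2: x=[5.9840 11.4320 14.1136 18.7984] v=[-0.0800 -1.8400 3.5680 -0.6080]
Step 3: x=[5.9251 10.9533 14.9875 18.7020] v=[-0.2944 -2.3933 4.3693 -0.4819]
Step 4: x=[5.7945 10.4349 15.8358 18.7085] v=[-0.6532 -2.5921 4.2414 0.0323]
Step 5: x=[5.5715 9.9469 16.4818 18.8851] v=[-1.1148 -2.4400 3.2301 0.8832]

Answer: 5.5715 9.9469 16.4818 18.8851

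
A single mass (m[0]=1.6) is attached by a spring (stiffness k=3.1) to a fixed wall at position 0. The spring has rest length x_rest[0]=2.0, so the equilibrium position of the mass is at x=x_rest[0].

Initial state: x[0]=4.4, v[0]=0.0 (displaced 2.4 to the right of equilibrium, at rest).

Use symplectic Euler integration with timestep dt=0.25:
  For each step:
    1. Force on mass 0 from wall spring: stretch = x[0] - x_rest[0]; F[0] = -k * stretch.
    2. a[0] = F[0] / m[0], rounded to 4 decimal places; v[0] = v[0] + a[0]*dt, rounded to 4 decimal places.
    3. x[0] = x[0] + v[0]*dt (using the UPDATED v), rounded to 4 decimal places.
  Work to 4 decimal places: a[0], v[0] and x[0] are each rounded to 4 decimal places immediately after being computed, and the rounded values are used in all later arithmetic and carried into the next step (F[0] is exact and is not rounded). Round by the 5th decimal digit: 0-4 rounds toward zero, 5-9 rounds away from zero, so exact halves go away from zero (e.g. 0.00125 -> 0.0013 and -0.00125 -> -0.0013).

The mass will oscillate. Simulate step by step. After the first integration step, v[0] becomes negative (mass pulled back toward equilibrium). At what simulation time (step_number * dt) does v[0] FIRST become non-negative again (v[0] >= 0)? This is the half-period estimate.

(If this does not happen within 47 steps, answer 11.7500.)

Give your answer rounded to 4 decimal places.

Step 0: x=[4.4000] v=[0.0000]
Step 1: x=[4.1094] v=[-1.1625]
Step 2: x=[3.5633] v=[-2.1843]
Step 3: x=[2.8279] v=[-2.9415]
Step 4: x=[1.9923] v=[-3.3425]
Step 5: x=[1.1576] v=[-3.3388]
Step 6: x=[0.4249] v=[-2.9308]
Step 7: x=[-0.1171] v=[-2.1679]
Step 8: x=[-0.4027] v=[-1.1424]
Step 9: x=[-0.3974] v=[0.0214]
First v>=0 after going negative at step 9, time=2.2500

Answer: 2.2500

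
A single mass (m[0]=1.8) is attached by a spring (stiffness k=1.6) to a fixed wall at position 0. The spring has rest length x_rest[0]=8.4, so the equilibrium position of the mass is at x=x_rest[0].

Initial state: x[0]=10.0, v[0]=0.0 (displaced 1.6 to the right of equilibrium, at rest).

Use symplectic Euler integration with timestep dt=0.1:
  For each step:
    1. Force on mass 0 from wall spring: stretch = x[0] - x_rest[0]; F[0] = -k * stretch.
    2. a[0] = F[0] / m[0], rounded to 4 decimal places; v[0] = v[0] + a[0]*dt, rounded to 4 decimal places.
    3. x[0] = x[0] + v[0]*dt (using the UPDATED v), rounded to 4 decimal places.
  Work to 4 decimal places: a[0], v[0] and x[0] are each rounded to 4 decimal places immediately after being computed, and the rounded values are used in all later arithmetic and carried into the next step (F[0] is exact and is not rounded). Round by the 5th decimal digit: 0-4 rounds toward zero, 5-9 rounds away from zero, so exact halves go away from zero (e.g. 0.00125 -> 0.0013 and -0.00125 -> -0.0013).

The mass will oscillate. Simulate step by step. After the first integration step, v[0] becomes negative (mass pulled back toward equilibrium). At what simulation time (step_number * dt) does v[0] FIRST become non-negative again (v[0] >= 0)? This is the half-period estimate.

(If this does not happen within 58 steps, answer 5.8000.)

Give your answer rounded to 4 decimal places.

Step 0: x=[10.0000] v=[0.0000]
Step 1: x=[9.9858] v=[-0.1422]
Step 2: x=[9.9575] v=[-0.2832]
Step 3: x=[9.9153] v=[-0.4216]
Step 4: x=[9.8597] v=[-0.5563]
Step 5: x=[9.7911] v=[-0.6861]
Step 6: x=[9.7101] v=[-0.8098]
Step 7: x=[9.6175] v=[-0.9263]
Step 8: x=[9.5141] v=[-1.0345]
Step 9: x=[9.4008] v=[-1.1335]
Step 10: x=[9.2786] v=[-1.2225]
Step 11: x=[9.1485] v=[-1.3006]
Step 12: x=[9.0118] v=[-1.3671]
Step 13: x=[8.8697] v=[-1.4215]
Step 14: x=[8.7234] v=[-1.4633]
Step 15: x=[8.5742] v=[-1.4921]
Step 16: x=[8.4234] v=[-1.5076]
Step 17: x=[8.2724] v=[-1.5097]
Step 18: x=[8.1226] v=[-1.4984]
Step 19: x=[7.9752] v=[-1.4737]
Step 20: x=[7.8316] v=[-1.4359]
Step 21: x=[7.6931] v=[-1.3854]
Step 22: x=[7.5608] v=[-1.3226]
Step 23: x=[7.4360] v=[-1.2480]
Step 24: x=[7.3198] v=[-1.1623]
Step 25: x=[7.2132] v=[-1.0663]
Step 26: x=[7.1171] v=[-0.9608]
Step 27: x=[7.0324] v=[-0.8468]
Step 28: x=[6.9599] v=[-0.7252]
Step 29: x=[6.9002] v=[-0.5972]
Step 30: x=[6.8538] v=[-0.4639]
Step 31: x=[6.8212] v=[-0.3265]
Step 32: x=[6.8026] v=[-0.1862]
Step 33: x=[6.7982] v=[-0.0442]
Step 34: x=[6.8080] v=[0.0982]
First v>=0 after going negative at step 34, time=3.4000

Answer: 3.4000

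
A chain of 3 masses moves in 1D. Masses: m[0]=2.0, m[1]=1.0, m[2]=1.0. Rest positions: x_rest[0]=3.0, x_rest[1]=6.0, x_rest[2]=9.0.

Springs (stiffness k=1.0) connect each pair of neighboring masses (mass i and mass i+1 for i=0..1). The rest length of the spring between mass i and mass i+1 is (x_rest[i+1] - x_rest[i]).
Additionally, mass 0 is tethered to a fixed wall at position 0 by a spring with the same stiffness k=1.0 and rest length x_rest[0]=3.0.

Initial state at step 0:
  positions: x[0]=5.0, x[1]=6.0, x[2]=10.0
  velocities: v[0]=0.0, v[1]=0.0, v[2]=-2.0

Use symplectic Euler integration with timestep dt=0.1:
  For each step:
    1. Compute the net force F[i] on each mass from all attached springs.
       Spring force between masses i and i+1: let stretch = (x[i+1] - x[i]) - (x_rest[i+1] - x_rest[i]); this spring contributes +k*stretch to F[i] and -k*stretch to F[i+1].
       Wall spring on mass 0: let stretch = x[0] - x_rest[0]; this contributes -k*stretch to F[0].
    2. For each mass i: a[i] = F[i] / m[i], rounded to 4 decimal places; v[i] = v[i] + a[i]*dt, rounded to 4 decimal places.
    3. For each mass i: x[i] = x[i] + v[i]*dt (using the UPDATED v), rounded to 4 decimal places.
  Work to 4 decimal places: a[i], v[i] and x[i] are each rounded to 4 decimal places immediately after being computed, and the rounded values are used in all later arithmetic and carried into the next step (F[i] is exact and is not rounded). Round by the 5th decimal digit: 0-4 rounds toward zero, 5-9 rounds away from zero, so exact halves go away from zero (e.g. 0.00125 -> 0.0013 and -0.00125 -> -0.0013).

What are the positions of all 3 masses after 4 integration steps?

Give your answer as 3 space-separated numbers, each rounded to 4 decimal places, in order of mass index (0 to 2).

Answer: 4.8052 6.2671 9.1257

Derivation:
Step 0: x=[5.0000 6.0000 10.0000] v=[0.0000 0.0000 -2.0000]
Step 1: x=[4.9800 6.0300 9.7900] v=[-0.2000 0.3000 -2.1000]
Step 2: x=[4.9404 6.0871 9.5724] v=[-0.3965 0.5710 -2.1760]
Step 3: x=[4.8818 6.1676 9.3500] v=[-0.5862 0.8049 -2.2245]
Step 4: x=[4.8052 6.2671 9.1257] v=[-0.7660 0.9946 -2.2427]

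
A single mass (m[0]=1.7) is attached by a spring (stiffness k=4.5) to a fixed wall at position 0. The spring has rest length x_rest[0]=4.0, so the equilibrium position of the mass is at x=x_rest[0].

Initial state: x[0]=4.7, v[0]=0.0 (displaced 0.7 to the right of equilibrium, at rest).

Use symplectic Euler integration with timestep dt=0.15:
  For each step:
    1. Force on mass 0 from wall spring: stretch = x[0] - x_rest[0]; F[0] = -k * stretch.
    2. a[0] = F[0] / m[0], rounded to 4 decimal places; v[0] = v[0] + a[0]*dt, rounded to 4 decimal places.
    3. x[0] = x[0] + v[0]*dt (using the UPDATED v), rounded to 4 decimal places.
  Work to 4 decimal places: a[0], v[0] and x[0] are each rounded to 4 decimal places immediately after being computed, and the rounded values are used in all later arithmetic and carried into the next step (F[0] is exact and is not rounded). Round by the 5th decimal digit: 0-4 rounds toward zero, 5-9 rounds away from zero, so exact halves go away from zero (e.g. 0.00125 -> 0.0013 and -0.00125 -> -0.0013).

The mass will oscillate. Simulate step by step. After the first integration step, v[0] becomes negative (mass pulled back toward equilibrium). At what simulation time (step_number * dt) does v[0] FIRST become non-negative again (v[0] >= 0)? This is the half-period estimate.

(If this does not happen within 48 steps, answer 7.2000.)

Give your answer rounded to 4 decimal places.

Step 0: x=[4.7000] v=[0.0000]
Step 1: x=[4.6583] v=[-0.2779]
Step 2: x=[4.5774] v=[-0.5393]
Step 3: x=[4.4621] v=[-0.7686]
Step 4: x=[4.3193] v=[-0.9521]
Step 5: x=[4.1575] v=[-1.0789]
Step 6: x=[3.9863] v=[-1.1414]
Step 7: x=[3.8159] v=[-1.1360]
Step 8: x=[3.6565] v=[-1.0629]
Step 9: x=[3.5175] v=[-0.9265]
Step 10: x=[3.4073] v=[-0.7349]
Step 11: x=[3.3324] v=[-0.4996]
Step 12: x=[3.2972] v=[-0.2345]
Step 13: x=[3.3039] v=[0.0446]
First v>=0 after going negative at step 13, time=1.9500

Answer: 1.9500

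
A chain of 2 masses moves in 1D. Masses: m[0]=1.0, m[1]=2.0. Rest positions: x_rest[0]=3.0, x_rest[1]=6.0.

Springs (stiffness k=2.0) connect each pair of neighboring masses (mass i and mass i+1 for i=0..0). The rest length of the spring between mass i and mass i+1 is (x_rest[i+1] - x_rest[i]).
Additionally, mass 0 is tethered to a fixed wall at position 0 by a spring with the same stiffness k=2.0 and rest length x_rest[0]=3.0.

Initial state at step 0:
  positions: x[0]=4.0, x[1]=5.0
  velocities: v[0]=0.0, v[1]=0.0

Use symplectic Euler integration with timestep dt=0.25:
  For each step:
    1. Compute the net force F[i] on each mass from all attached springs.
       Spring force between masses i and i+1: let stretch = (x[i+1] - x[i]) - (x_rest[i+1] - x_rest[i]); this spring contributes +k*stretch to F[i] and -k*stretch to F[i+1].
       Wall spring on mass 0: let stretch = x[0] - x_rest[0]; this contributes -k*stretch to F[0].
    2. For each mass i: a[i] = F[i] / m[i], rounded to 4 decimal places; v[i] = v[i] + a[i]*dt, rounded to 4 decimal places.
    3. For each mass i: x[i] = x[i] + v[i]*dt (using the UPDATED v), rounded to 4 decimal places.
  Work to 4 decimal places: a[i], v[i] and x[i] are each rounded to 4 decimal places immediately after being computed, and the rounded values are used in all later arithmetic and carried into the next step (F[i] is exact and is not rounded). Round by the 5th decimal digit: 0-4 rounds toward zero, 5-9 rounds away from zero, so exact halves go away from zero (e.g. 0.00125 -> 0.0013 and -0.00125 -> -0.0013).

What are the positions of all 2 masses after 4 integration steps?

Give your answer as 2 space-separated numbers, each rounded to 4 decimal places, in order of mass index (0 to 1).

Answer: 1.6809 5.8404

Derivation:
Step 0: x=[4.0000 5.0000] v=[0.0000 0.0000]
Step 1: x=[3.6250 5.1250] v=[-1.5000 0.5000]
Step 2: x=[2.9844 5.3438] v=[-2.5625 0.8750]
Step 3: x=[2.2657 5.6026] v=[-2.8750 1.0352]
Step 4: x=[1.6809 5.8404] v=[-2.3394 0.9510]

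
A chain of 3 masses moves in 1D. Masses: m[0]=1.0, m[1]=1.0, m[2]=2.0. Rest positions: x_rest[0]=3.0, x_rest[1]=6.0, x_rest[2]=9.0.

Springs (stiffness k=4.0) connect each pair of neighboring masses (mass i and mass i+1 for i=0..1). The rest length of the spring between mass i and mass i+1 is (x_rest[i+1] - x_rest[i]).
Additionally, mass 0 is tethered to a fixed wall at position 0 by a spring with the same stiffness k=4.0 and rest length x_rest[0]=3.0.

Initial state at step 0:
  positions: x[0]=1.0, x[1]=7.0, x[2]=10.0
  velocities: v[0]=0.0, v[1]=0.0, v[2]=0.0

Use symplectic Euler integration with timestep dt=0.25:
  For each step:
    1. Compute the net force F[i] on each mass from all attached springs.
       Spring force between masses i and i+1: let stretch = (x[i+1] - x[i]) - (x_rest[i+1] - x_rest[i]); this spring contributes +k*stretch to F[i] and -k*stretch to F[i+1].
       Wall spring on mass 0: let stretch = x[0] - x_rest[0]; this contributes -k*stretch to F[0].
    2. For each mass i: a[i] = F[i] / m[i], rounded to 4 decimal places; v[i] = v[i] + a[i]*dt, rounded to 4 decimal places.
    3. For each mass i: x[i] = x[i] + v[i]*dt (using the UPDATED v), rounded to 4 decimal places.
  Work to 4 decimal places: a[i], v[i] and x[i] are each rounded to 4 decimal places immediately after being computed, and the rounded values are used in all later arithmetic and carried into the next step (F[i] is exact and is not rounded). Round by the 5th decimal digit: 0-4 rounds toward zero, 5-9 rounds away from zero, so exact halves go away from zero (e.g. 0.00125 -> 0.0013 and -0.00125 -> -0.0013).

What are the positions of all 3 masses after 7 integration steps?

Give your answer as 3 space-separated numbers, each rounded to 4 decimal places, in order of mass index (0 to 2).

Answer: 2.4463 7.6876 8.7075

Derivation:
Step 0: x=[1.0000 7.0000 10.0000] v=[0.0000 0.0000 0.0000]
Step 1: x=[2.2500 6.2500 10.0000] v=[5.0000 -3.0000 0.0000]
Step 2: x=[3.9375 5.4375 9.9063] v=[6.7500 -3.2500 -0.3750]
Step 3: x=[5.0156 5.3672 9.6290] v=[4.3125 -0.2812 -1.1094]
Step 4: x=[4.9277 6.2745 9.1939] v=[-0.3515 3.6290 -1.7403]
Step 5: x=[3.9446 7.5749 8.7689] v=[-3.9324 5.2016 -1.7000]
Step 6: x=[2.8829 8.2662 8.5697] v=[-4.2467 2.7653 -0.7970]
Step 7: x=[2.4463 7.6876 8.7075] v=[-1.7463 -2.3145 0.5513]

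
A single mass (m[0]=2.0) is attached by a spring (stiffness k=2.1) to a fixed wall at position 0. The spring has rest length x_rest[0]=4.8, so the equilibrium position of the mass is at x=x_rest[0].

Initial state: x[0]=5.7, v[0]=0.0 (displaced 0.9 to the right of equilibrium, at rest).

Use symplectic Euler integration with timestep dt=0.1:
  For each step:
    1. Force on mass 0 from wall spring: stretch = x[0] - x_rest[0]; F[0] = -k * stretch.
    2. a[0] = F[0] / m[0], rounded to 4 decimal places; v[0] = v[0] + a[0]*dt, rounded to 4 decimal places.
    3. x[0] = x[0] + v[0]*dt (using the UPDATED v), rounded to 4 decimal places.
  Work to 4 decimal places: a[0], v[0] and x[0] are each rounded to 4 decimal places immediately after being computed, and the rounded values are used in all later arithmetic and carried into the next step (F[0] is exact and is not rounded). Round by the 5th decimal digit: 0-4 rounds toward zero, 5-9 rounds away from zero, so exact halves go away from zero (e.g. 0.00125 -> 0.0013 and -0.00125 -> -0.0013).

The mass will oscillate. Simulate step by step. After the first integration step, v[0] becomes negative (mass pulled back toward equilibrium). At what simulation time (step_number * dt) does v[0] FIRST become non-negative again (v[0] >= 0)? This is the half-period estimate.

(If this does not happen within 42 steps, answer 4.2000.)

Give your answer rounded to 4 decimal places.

Answer: 3.1000

Derivation:
Step 0: x=[5.7000] v=[0.0000]
Step 1: x=[5.6906] v=[-0.0945]
Step 2: x=[5.6718] v=[-0.1880]
Step 3: x=[5.6439] v=[-0.2795]
Step 4: x=[5.6071] v=[-0.3681]
Step 5: x=[5.5618] v=[-0.4529]
Step 6: x=[5.5085] v=[-0.5329]
Step 7: x=[5.4478] v=[-0.6073]
Step 8: x=[5.3803] v=[-0.6753]
Step 9: x=[5.3067] v=[-0.7362]
Step 10: x=[5.2278] v=[-0.7894]
Step 11: x=[5.1444] v=[-0.8343]
Step 12: x=[5.0574] v=[-0.8705]
Step 13: x=[4.9677] v=[-0.8975]
Step 14: x=[4.8762] v=[-0.9151]
Step 15: x=[4.7839] v=[-0.9231]
Step 16: x=[4.6918] v=[-0.9214]
Step 17: x=[4.6008] v=[-0.9100]
Step 18: x=[4.5119] v=[-0.8891]
Step 19: x=[4.4260] v=[-0.8589]
Step 20: x=[4.3440] v=[-0.8196]
Step 21: x=[4.2668] v=[-0.7717]
Step 22: x=[4.1952] v=[-0.7157]
Step 23: x=[4.1300] v=[-0.6522]
Step 24: x=[4.0718] v=[-0.5819]
Step 25: x=[4.0213] v=[-0.5054]
Step 26: x=[3.9789] v=[-0.4236]
Step 27: x=[3.9452] v=[-0.3374]
Step 28: x=[3.9204] v=[-0.2477]
Step 29: x=[3.9049] v=[-0.1553]
Step 30: x=[3.8988] v=[-0.0613]
Step 31: x=[3.9021] v=[0.0333]
First v>=0 after going negative at step 31, time=3.1000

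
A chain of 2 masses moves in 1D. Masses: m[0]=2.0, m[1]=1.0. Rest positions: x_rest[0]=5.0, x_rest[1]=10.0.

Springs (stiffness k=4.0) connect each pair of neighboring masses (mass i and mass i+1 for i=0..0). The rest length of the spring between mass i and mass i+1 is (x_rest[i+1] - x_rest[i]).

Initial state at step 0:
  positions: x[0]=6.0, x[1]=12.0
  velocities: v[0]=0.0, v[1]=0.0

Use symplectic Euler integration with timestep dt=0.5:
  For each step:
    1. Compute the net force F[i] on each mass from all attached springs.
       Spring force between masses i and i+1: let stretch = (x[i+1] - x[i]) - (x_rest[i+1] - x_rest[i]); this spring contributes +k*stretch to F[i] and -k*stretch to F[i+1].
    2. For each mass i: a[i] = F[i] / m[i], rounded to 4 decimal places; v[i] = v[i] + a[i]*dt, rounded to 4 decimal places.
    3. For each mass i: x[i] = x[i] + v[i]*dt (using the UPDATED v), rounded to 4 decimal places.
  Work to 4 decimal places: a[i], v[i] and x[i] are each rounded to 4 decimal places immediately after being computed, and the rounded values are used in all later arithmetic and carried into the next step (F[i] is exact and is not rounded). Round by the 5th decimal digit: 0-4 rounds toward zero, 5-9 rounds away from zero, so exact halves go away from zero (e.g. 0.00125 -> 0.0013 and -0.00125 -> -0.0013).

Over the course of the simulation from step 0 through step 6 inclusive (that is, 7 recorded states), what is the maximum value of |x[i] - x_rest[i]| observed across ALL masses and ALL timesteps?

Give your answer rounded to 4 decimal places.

Answer: 2.1250

Derivation:
Step 0: x=[6.0000 12.0000] v=[0.0000 0.0000]
Step 1: x=[6.5000 11.0000] v=[1.0000 -2.0000]
Step 2: x=[6.7500 10.5000] v=[0.5000 -1.0000]
Step 3: x=[6.3750 11.2500] v=[-0.7500 1.5000]
Step 4: x=[5.9375 12.1250] v=[-0.8750 1.7500]
Step 5: x=[6.0938 11.8125] v=[0.3125 -0.6250]
Step 6: x=[6.6094 10.7813] v=[1.0312 -2.0624]
Max displacement = 2.1250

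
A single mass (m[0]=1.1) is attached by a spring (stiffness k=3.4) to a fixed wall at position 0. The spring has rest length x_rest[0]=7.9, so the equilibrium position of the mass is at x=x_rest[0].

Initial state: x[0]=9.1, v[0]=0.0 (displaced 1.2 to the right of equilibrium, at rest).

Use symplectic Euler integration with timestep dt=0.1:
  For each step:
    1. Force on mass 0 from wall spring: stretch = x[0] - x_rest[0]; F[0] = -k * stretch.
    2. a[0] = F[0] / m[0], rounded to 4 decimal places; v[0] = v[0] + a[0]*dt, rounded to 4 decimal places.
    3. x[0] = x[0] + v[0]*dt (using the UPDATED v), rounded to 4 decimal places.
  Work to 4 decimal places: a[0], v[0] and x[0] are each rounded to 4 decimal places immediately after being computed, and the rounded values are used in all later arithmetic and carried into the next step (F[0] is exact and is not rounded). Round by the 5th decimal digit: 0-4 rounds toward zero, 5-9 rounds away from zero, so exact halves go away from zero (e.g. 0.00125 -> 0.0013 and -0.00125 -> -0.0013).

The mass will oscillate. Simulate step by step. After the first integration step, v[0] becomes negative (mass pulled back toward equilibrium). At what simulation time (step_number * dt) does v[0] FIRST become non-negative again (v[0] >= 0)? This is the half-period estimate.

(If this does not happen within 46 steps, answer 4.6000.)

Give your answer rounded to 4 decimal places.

Answer: 1.8000

Derivation:
Step 0: x=[9.1000] v=[0.0000]
Step 1: x=[9.0629] v=[-0.3709]
Step 2: x=[8.9899] v=[-0.7303]
Step 3: x=[8.8832] v=[-1.0672]
Step 4: x=[8.7461] v=[-1.3711]
Step 5: x=[8.5828] v=[-1.6326]
Step 6: x=[8.3984] v=[-1.8437]
Step 7: x=[8.1986] v=[-1.9978]
Step 8: x=[7.9896] v=[-2.0901]
Step 9: x=[7.7778] v=[-2.1178]
Step 10: x=[7.5698] v=[-2.0800]
Step 11: x=[7.3720] v=[-1.9779]
Step 12: x=[7.1905] v=[-1.8147]
Step 13: x=[7.0310] v=[-1.5954]
Step 14: x=[6.8983] v=[-1.3268]
Step 15: x=[6.7966] v=[-1.0172]
Step 16: x=[6.7290] v=[-0.6762]
Step 17: x=[6.6976] v=[-0.3143]
Step 18: x=[6.7033] v=[0.0574]
First v>=0 after going negative at step 18, time=1.8000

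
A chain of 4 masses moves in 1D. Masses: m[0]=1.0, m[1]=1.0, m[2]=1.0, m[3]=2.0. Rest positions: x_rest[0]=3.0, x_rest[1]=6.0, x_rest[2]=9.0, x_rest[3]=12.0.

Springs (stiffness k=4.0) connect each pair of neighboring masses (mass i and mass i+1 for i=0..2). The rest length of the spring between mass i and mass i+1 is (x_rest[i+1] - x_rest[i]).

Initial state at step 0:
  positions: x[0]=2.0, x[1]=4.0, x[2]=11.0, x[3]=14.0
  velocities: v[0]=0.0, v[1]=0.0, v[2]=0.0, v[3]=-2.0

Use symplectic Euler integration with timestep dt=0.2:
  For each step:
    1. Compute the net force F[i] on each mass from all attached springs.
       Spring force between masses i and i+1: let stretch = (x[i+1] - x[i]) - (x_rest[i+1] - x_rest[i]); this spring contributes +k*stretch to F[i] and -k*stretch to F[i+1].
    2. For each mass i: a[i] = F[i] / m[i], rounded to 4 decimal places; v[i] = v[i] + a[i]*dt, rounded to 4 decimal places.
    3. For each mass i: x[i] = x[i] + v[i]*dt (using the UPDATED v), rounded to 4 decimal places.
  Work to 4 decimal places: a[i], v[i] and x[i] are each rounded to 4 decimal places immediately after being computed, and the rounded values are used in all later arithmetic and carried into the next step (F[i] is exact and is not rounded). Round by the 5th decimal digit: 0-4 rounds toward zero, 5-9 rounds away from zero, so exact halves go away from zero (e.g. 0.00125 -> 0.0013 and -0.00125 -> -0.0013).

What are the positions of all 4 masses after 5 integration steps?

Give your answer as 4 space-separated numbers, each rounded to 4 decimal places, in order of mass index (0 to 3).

Step 0: x=[2.0000 4.0000 11.0000 14.0000] v=[0.0000 0.0000 0.0000 -2.0000]
Step 1: x=[1.8400 4.8000 10.3600 13.6000] v=[-0.8000 4.0000 -3.2000 -2.0000]
Step 2: x=[1.6736 6.0160 9.3488 13.1808] v=[-0.8320 6.0800 -5.0560 -2.0960]
Step 3: x=[1.7220 7.0705 8.4175 12.6950] v=[0.2419 5.2723 -4.6566 -2.4288]
Step 4: x=[2.1461 7.4847 7.9551 12.1070] v=[2.1207 2.0711 -2.3122 -2.9398]
Step 5: x=[2.9444 7.1200 8.0817 11.4269] v=[3.9916 -1.8235 0.6330 -3.4006]

Answer: 2.9444 7.1200 8.0817 11.4269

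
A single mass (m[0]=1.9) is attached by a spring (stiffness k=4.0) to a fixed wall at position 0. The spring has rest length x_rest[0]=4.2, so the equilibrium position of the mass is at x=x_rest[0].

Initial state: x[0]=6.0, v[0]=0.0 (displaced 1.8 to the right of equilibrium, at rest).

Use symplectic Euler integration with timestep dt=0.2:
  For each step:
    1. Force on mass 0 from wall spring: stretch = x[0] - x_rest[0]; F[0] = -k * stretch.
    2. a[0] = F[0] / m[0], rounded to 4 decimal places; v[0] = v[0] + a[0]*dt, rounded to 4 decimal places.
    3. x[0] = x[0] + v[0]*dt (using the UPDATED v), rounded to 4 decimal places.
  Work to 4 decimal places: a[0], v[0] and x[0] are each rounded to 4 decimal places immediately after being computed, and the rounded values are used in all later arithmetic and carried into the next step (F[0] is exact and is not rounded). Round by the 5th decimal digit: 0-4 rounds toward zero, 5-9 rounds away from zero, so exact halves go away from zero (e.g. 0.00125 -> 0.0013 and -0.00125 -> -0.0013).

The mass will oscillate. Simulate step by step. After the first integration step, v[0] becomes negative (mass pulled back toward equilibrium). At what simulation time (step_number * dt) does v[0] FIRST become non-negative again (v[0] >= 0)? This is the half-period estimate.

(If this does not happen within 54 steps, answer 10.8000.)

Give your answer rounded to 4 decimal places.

Step 0: x=[6.0000] v=[0.0000]
Step 1: x=[5.8484] v=[-0.7579]
Step 2: x=[5.5580] v=[-1.4520]
Step 3: x=[5.1532] v=[-2.0238]
Step 4: x=[4.6682] v=[-2.4251]
Step 5: x=[4.1438] v=[-2.6222]
Step 6: x=[3.6241] v=[-2.5985]
Step 7: x=[3.1529] v=[-2.3560]
Step 8: x=[2.7699] v=[-1.9151]
Step 9: x=[2.5073] v=[-1.3130]
Step 10: x=[2.3872] v=[-0.6003]
Step 11: x=[2.4198] v=[0.1630]
First v>=0 after going negative at step 11, time=2.2000

Answer: 2.2000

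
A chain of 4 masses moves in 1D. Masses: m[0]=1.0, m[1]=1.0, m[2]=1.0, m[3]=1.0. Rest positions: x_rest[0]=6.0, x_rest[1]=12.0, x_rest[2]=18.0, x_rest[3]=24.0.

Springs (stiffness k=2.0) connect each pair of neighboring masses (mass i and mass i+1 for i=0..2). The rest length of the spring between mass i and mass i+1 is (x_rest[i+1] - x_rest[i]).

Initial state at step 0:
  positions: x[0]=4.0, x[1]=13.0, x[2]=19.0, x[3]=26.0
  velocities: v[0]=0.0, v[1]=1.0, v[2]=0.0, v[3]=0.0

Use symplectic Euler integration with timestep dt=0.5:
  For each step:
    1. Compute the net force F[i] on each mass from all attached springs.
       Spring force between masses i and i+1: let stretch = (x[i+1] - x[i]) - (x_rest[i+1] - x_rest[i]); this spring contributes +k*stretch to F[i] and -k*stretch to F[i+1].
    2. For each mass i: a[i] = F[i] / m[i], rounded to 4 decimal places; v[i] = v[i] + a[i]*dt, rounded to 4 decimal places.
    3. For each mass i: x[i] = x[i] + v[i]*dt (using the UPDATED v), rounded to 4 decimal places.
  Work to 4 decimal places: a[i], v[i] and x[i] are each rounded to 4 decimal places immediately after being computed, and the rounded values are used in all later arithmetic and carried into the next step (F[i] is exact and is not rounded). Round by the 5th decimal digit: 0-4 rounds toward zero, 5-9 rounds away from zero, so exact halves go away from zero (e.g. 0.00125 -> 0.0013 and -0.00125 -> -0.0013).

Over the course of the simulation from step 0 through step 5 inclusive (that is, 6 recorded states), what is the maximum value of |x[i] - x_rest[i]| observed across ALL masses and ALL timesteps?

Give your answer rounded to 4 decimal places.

Answer: 2.5000

Derivation:
Step 0: x=[4.0000 13.0000 19.0000 26.0000] v=[0.0000 1.0000 0.0000 0.0000]
Step 1: x=[5.5000 12.0000 19.5000 25.5000] v=[3.0000 -2.0000 1.0000 -1.0000]
Step 2: x=[7.2500 11.5000 19.2500 25.0000] v=[3.5000 -1.0000 -0.5000 -1.0000]
Step 3: x=[8.1250 12.7500 18.0000 24.6250] v=[1.7500 2.5000 -2.5000 -0.7500]
Step 4: x=[8.3125 14.3125 17.4375 23.9375] v=[0.3750 3.1250 -1.1250 -1.3750]
Step 5: x=[8.5000 14.4375 18.5625 23.0000] v=[0.3750 0.2500 2.2500 -1.8750]
Max displacement = 2.5000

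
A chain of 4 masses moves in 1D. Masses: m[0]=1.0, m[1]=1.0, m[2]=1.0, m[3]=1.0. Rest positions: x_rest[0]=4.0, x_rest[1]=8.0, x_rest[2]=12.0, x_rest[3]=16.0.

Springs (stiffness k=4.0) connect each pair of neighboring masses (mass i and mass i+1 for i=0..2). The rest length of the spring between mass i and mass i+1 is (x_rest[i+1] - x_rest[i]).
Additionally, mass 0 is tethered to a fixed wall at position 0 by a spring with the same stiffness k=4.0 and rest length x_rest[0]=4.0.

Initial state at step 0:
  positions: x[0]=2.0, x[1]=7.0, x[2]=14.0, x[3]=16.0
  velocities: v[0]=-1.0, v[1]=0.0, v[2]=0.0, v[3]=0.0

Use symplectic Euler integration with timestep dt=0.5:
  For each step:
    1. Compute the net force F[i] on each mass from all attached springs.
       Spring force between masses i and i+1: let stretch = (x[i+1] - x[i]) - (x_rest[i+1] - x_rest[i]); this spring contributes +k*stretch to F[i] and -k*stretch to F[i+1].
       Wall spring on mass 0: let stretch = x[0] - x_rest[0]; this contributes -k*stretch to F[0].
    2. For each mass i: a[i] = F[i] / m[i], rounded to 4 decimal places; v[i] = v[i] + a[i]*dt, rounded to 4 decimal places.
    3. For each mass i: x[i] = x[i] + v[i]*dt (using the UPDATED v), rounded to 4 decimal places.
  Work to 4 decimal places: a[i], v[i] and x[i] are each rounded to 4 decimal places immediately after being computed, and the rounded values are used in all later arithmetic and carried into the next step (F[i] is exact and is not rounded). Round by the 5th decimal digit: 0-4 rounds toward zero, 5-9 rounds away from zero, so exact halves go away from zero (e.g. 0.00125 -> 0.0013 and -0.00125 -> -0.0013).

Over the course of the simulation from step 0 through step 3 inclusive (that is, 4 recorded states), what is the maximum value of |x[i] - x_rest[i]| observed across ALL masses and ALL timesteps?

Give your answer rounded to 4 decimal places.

Answer: 3.0000

Derivation:
Step 0: x=[2.0000 7.0000 14.0000 16.0000] v=[-1.0000 0.0000 0.0000 0.0000]
Step 1: x=[4.5000 9.0000 9.0000 18.0000] v=[5.0000 4.0000 -10.0000 4.0000]
Step 2: x=[7.0000 6.5000 13.0000 15.0000] v=[5.0000 -5.0000 8.0000 -6.0000]
Step 3: x=[2.0000 11.0000 12.5000 14.0000] v=[-10.0000 9.0000 -1.0000 -2.0000]
Max displacement = 3.0000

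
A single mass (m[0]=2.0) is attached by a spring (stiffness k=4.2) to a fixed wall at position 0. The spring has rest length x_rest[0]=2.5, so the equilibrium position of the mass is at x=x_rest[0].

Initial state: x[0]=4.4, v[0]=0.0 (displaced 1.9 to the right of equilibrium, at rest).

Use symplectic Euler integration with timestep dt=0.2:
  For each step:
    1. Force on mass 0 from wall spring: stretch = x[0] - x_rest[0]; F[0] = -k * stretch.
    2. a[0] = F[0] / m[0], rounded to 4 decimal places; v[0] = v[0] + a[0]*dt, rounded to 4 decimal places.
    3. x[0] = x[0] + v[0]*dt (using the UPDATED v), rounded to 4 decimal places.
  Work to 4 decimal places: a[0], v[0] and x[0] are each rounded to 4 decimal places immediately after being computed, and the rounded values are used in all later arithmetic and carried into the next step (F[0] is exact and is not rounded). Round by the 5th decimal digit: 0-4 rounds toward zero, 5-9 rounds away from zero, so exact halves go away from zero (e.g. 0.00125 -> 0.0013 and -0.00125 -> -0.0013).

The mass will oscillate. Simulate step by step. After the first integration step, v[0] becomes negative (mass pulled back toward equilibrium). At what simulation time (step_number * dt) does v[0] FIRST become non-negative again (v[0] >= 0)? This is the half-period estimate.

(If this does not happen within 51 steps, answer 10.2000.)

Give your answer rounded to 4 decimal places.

Answer: 2.2000

Derivation:
Step 0: x=[4.4000] v=[0.0000]
Step 1: x=[4.2404] v=[-0.7980]
Step 2: x=[3.9346] v=[-1.5290]
Step 3: x=[3.5083] v=[-2.1315]
Step 4: x=[2.9973] v=[-2.5550]
Step 5: x=[2.4445] v=[-2.7639]
Step 6: x=[1.8964] v=[-2.7406]
Step 7: x=[1.3990] v=[-2.4871]
Step 8: x=[0.9941] v=[-2.0247]
Step 9: x=[0.7157] v=[-1.3922]
Step 10: x=[0.5871] v=[-0.6428]
Step 11: x=[0.6192] v=[0.1606]
First v>=0 after going negative at step 11, time=2.2000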